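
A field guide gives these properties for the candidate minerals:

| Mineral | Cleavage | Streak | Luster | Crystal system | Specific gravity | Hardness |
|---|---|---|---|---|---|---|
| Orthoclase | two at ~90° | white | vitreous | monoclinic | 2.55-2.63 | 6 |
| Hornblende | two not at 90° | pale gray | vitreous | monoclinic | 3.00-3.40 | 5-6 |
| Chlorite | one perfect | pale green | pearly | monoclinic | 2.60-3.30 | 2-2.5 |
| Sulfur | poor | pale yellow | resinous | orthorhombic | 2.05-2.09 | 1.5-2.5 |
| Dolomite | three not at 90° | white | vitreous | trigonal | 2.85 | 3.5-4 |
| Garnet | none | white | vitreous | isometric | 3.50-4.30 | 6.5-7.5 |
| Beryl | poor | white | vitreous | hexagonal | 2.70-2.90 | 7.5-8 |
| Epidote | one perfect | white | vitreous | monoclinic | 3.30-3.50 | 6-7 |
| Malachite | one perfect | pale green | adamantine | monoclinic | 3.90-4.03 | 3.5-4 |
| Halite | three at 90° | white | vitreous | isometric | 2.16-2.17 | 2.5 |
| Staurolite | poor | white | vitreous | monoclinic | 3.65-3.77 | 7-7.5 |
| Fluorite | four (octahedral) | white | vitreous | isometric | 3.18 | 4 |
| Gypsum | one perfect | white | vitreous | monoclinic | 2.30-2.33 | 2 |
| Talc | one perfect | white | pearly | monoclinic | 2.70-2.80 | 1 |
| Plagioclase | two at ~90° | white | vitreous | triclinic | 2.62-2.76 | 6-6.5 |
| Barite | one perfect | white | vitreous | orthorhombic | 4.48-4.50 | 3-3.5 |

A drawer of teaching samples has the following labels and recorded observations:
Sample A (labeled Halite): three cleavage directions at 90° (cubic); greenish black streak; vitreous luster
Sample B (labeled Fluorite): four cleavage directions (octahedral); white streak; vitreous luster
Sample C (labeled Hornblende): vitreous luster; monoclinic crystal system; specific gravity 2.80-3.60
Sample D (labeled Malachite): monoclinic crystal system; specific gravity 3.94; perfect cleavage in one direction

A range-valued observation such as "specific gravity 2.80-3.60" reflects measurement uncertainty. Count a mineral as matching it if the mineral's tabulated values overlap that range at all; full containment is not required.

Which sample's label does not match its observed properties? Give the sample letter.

Sample A: Halite has white streak, but the record shows greenish black streak — this label is wrong.
Sample B: all recorded properties match Fluorite.
Sample C: all recorded properties match Hornblende.
Sample D: all recorded properties match Malachite.
Sample A is the mislabeled one.

A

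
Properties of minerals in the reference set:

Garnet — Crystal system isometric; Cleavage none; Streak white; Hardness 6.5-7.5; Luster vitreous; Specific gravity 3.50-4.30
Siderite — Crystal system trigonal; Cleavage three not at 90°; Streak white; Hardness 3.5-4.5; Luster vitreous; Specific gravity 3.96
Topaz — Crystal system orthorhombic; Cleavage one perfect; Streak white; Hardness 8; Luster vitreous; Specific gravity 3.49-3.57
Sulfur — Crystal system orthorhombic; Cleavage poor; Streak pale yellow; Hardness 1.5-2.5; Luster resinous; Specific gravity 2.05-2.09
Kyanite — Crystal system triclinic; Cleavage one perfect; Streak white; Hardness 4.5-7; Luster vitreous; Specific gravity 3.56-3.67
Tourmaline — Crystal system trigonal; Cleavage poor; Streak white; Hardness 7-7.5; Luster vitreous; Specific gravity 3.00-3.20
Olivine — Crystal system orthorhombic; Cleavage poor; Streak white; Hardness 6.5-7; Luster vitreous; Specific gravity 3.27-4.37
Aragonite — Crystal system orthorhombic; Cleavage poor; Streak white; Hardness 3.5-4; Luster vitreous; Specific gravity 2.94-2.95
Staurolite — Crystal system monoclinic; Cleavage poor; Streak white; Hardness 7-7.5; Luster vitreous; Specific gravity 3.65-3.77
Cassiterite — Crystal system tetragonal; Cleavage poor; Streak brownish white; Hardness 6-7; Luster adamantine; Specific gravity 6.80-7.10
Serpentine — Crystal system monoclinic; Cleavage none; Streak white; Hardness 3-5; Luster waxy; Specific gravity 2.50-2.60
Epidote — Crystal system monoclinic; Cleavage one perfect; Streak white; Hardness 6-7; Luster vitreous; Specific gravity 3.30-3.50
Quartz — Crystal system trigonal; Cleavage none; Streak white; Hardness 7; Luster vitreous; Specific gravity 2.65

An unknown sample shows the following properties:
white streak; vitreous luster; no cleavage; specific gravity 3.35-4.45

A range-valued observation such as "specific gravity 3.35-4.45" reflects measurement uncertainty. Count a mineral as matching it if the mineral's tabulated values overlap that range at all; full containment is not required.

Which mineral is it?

White streak eliminates Sulfur, Cassiterite.
Vitreous luster excludes Serpentine.
No cleavage: narrows the field to Garnet, Quartz.
Specific gravity 3.35-4.45 eliminates Quartz.
Only Garnet satisfies all observations.

Garnet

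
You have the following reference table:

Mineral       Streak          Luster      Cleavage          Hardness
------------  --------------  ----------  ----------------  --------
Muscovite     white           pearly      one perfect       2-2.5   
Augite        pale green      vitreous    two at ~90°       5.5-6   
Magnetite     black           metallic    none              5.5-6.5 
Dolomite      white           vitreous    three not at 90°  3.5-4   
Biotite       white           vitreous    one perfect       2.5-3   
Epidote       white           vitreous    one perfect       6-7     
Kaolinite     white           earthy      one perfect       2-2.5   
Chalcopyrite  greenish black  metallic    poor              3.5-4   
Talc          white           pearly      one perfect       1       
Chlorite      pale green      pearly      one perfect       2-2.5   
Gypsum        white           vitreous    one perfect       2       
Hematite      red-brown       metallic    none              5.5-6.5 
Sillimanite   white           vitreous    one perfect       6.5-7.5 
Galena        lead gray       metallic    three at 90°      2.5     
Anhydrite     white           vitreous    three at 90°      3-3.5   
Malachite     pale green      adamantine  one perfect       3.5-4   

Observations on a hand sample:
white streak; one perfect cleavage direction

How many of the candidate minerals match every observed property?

White streak: Muscovite, Dolomite, Biotite, Epidote, Kaolinite, Talc, Gypsum, Sillimanite, Anhydrite remain.
One perfect cleavage direction rules out Dolomite, Anhydrite.
The minerals that satisfy all observations are Biotite, Epidote, Gypsum, Kaolinite, Muscovite, Sillimanite, Talc.
That is 7 minerals.

7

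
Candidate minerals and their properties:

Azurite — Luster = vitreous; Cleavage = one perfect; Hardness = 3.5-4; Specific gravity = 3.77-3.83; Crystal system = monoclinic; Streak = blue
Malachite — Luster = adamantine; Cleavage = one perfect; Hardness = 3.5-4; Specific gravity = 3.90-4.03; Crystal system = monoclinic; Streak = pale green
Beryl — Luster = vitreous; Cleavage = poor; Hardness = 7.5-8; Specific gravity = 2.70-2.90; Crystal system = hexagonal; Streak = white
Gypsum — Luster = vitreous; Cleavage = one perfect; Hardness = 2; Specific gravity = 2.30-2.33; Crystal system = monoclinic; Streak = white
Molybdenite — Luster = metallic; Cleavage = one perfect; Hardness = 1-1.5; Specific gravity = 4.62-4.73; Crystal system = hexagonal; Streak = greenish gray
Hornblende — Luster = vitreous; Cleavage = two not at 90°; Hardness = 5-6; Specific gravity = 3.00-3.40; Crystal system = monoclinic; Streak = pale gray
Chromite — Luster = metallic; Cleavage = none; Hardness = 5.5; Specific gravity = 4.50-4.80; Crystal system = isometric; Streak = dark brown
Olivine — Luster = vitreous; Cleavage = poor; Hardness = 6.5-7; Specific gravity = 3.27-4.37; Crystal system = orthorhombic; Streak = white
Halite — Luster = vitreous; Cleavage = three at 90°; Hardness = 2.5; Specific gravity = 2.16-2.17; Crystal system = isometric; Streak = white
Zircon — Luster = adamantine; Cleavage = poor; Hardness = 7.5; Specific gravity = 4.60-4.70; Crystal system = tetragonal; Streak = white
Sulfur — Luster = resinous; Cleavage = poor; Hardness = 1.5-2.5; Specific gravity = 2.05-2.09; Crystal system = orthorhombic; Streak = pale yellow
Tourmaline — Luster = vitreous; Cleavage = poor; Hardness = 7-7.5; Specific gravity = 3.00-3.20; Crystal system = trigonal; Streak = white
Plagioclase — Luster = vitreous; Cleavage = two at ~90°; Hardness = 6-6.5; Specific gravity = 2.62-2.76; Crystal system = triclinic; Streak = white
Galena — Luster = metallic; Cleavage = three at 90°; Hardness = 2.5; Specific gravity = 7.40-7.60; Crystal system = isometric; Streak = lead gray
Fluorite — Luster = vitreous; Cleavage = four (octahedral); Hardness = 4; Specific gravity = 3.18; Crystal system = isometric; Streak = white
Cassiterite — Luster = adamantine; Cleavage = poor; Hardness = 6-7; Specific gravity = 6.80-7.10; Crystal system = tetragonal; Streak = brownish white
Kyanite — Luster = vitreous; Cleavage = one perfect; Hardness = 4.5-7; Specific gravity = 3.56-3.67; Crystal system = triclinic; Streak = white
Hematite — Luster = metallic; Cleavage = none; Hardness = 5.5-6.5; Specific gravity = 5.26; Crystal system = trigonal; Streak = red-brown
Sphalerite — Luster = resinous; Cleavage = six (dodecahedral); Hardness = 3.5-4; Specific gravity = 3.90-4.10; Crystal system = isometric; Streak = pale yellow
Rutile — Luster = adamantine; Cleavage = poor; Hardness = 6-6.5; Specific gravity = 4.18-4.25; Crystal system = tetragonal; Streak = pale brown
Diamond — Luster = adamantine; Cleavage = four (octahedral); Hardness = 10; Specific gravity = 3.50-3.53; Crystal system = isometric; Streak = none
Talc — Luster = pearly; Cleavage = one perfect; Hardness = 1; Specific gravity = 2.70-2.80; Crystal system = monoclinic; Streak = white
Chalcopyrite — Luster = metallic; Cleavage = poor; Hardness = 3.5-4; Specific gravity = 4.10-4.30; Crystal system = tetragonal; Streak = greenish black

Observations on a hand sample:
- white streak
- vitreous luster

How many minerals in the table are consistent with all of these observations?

8

White streak — leaves Beryl, Gypsum, Olivine, Halite, Zircon, Tourmaline, Plagioclase, Fluorite, Kyanite, Talc.
Vitreous luster excludes Zircon, Talc.
The minerals that satisfy all observations are Beryl, Fluorite, Gypsum, Halite, Kyanite, Olivine, Plagioclase, Tourmaline.
That is 8 minerals.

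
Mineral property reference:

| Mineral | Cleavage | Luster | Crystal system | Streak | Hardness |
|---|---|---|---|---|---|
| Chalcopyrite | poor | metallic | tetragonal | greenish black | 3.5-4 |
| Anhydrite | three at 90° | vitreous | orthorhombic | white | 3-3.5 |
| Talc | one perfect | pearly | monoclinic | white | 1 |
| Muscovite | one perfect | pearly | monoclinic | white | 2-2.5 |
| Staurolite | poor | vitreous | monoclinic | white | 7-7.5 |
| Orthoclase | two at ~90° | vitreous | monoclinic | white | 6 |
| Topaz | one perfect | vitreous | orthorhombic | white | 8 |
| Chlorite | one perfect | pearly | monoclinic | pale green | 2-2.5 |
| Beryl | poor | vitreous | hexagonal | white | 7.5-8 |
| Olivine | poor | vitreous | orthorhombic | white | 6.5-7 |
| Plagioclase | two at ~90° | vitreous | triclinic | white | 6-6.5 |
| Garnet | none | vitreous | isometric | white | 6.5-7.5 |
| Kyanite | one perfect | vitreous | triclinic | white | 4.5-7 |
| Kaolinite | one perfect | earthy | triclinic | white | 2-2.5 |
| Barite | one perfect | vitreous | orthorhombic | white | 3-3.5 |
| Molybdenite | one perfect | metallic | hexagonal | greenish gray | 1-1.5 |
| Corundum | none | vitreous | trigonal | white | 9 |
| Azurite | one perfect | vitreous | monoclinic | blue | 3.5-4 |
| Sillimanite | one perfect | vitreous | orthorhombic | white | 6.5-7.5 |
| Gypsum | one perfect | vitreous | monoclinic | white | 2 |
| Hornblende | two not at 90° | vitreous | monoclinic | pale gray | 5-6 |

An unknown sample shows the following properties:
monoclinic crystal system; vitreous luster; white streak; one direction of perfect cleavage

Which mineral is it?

Monoclinic crystal system: narrows the field to Talc, Muscovite, Staurolite, Orthoclase, Chlorite, Azurite, Gypsum, Hornblende.
Vitreous luster eliminates Talc, Muscovite, Chlorite.
White streak eliminates Azurite, Hornblende.
One direction of perfect cleavage: Gypsum remains.
Only Gypsum satisfies all observations.

Gypsum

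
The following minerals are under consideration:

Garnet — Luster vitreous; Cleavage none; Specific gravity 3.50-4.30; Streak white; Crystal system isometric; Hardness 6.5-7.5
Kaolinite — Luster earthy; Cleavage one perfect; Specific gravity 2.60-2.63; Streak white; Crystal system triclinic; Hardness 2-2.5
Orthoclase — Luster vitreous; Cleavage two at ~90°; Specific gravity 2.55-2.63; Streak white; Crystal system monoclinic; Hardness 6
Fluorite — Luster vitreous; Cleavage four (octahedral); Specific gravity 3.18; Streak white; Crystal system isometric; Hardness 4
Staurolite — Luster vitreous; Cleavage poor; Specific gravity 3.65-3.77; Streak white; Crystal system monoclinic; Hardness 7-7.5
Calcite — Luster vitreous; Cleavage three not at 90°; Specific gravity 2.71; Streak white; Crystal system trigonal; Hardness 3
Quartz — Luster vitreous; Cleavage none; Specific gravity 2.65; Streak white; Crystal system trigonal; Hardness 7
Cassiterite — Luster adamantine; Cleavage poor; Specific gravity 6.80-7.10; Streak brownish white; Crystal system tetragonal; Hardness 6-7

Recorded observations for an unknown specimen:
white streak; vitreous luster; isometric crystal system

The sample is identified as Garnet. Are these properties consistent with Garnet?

White streak — agrees with Garnet (white streak).
Vitreous luster — agrees with Garnet (vitreous luster).
Isometric crystal system — agrees with Garnet (isometric system).
All observations are consistent with the tabulated values for Garnet.

Consistent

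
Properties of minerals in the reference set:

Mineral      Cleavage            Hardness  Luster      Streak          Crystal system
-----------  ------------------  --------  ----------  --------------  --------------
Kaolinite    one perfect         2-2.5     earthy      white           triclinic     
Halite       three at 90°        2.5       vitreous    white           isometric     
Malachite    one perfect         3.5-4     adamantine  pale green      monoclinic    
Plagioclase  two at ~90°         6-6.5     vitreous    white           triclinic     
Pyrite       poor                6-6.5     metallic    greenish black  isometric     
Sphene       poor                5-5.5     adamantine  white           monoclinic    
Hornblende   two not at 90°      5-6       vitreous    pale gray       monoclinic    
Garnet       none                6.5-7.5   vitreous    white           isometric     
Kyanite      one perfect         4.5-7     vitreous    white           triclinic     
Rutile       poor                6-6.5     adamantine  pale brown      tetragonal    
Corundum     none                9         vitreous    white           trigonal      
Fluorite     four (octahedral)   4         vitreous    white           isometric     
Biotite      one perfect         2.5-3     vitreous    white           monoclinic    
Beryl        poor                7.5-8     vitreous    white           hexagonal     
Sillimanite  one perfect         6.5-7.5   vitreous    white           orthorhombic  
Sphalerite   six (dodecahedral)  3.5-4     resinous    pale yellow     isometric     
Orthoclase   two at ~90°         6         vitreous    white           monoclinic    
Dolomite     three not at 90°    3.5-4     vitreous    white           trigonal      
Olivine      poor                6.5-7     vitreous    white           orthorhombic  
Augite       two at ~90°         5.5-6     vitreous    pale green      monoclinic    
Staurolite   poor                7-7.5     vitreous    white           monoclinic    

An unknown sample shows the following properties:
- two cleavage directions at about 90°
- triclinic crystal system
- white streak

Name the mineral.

Plagioclase

Two cleavage directions at about 90°: only Plagioclase, Orthoclase, Augite remain.
Triclinic crystal system: Plagioclase remains.
White streak: every remaining candidate is consistent.
The only mineral consistent with every observation is Plagioclase.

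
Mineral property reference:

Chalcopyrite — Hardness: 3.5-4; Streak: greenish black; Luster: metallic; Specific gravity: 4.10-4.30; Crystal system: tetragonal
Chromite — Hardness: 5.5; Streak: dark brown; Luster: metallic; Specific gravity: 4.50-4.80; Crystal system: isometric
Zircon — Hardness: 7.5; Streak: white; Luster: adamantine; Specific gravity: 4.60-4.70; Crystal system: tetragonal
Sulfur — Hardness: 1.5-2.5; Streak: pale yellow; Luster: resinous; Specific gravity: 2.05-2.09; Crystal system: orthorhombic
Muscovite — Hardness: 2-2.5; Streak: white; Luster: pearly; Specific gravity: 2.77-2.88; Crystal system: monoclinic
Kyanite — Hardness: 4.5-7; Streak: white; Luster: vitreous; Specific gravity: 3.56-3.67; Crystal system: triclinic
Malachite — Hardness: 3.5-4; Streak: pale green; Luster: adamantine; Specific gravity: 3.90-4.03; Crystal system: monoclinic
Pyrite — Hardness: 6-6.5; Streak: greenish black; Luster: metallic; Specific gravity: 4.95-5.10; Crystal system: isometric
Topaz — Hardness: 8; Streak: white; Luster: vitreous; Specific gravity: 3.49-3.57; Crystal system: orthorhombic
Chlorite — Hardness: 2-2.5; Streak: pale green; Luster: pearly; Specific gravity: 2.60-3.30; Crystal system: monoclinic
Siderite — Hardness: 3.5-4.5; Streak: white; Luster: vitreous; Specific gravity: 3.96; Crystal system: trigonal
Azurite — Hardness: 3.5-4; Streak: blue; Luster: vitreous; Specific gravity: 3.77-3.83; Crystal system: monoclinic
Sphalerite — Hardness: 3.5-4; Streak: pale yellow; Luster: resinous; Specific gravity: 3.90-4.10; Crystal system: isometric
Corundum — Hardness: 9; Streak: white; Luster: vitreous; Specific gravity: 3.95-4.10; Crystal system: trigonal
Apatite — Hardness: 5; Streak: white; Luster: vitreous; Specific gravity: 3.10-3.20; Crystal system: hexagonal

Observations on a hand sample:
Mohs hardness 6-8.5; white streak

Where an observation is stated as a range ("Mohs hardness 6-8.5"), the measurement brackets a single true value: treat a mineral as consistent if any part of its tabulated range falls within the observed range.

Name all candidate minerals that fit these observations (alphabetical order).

Kyanite, Topaz, Zircon

Mohs hardness 6-8.5: narrows the field to Zircon, Kyanite, Pyrite, Topaz.
White streak excludes Pyrite.
Consistent with every observation: Kyanite, Topaz, Zircon.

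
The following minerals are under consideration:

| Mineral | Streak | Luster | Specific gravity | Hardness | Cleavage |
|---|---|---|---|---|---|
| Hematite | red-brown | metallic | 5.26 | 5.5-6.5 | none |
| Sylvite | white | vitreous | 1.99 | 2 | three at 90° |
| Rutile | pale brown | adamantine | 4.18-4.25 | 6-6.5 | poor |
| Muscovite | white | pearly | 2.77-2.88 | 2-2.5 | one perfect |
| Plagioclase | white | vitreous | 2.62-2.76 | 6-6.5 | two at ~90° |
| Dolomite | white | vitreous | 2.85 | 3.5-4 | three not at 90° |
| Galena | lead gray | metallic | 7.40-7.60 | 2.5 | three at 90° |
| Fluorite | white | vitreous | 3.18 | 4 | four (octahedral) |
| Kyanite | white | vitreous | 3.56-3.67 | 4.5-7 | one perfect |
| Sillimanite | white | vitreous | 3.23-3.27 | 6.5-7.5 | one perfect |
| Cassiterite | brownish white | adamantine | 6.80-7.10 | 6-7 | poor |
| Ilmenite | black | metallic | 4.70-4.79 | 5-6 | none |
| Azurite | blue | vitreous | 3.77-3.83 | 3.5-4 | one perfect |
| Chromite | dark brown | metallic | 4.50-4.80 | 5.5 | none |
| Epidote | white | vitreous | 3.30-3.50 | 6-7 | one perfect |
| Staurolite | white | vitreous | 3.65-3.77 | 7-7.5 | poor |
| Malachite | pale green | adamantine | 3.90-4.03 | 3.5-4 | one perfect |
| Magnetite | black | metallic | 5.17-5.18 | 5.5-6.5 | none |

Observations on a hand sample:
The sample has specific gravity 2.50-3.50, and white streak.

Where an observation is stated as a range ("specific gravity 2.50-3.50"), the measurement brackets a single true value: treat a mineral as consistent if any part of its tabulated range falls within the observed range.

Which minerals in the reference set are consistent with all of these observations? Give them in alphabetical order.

Specific gravity 2.50-3.50 — only Muscovite, Plagioclase, Dolomite, Fluorite, Sillimanite, Epidote remain.
White streak — consistent with all remaining minerals.
Remaining candidates: Dolomite, Epidote, Fluorite, Muscovite, Plagioclase, Sillimanite.

Dolomite, Epidote, Fluorite, Muscovite, Plagioclase, Sillimanite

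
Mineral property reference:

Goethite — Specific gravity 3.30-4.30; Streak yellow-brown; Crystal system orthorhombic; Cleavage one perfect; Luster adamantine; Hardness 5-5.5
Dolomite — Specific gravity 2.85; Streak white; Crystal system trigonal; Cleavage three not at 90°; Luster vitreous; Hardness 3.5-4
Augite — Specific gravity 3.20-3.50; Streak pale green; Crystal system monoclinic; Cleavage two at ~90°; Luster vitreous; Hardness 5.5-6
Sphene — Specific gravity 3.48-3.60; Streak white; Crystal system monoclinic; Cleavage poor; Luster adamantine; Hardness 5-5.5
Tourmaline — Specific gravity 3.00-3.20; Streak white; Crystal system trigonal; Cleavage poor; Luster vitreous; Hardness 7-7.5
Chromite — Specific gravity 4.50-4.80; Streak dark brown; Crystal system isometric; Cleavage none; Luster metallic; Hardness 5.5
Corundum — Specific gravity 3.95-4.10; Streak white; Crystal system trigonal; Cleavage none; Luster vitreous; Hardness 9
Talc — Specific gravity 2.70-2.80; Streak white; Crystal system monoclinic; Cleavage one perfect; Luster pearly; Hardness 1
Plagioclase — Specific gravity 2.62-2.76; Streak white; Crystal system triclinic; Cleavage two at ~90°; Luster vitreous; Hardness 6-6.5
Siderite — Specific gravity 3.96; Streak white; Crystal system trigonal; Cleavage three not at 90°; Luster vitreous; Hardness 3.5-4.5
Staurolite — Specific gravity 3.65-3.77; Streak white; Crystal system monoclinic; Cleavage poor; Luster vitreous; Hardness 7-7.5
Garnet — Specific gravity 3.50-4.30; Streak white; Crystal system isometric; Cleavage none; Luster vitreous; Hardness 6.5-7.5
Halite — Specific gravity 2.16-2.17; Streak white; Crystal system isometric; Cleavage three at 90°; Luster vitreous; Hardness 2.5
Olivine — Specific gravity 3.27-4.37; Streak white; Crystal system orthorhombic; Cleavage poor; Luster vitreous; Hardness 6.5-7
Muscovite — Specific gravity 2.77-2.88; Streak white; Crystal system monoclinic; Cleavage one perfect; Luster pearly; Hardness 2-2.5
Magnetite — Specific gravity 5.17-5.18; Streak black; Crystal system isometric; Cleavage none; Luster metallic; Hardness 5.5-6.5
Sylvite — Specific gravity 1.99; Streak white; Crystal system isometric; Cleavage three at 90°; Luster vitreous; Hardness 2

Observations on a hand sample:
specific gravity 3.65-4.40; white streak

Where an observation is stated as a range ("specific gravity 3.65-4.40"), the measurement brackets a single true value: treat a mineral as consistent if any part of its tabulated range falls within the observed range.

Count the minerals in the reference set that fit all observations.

Specific gravity 3.65-4.40 — only Goethite, Corundum, Siderite, Staurolite, Garnet, Olivine remain.
White streak rules out Goethite.
Consistent with every observation: Corundum, Garnet, Olivine, Siderite, Staurolite.
That is 5 minerals.

5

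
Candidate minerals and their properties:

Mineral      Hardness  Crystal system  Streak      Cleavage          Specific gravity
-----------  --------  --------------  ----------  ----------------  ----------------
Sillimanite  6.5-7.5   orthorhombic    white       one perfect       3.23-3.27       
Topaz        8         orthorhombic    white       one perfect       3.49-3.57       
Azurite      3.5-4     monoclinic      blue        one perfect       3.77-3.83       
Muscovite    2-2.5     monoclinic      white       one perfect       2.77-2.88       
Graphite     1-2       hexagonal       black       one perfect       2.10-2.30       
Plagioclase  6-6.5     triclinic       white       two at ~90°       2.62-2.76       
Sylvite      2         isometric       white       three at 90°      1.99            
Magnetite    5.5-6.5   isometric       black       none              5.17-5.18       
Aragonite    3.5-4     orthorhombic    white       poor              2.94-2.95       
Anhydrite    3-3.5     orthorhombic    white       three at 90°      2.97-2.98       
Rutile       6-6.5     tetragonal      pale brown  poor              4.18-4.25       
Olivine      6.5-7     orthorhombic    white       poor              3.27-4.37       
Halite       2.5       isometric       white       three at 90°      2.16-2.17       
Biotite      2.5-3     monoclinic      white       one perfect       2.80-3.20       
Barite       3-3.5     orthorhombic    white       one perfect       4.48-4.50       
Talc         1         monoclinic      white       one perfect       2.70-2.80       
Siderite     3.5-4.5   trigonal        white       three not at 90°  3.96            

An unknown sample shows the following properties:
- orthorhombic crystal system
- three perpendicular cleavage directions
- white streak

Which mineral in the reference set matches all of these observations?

Orthorhombic crystal system — leaves Sillimanite, Topaz, Aragonite, Anhydrite, Olivine, Barite.
Three perpendicular cleavage directions — only Anhydrite remains.
White streak — all remaining candidates fit.
The only mineral consistent with every observation is Anhydrite.

Anhydrite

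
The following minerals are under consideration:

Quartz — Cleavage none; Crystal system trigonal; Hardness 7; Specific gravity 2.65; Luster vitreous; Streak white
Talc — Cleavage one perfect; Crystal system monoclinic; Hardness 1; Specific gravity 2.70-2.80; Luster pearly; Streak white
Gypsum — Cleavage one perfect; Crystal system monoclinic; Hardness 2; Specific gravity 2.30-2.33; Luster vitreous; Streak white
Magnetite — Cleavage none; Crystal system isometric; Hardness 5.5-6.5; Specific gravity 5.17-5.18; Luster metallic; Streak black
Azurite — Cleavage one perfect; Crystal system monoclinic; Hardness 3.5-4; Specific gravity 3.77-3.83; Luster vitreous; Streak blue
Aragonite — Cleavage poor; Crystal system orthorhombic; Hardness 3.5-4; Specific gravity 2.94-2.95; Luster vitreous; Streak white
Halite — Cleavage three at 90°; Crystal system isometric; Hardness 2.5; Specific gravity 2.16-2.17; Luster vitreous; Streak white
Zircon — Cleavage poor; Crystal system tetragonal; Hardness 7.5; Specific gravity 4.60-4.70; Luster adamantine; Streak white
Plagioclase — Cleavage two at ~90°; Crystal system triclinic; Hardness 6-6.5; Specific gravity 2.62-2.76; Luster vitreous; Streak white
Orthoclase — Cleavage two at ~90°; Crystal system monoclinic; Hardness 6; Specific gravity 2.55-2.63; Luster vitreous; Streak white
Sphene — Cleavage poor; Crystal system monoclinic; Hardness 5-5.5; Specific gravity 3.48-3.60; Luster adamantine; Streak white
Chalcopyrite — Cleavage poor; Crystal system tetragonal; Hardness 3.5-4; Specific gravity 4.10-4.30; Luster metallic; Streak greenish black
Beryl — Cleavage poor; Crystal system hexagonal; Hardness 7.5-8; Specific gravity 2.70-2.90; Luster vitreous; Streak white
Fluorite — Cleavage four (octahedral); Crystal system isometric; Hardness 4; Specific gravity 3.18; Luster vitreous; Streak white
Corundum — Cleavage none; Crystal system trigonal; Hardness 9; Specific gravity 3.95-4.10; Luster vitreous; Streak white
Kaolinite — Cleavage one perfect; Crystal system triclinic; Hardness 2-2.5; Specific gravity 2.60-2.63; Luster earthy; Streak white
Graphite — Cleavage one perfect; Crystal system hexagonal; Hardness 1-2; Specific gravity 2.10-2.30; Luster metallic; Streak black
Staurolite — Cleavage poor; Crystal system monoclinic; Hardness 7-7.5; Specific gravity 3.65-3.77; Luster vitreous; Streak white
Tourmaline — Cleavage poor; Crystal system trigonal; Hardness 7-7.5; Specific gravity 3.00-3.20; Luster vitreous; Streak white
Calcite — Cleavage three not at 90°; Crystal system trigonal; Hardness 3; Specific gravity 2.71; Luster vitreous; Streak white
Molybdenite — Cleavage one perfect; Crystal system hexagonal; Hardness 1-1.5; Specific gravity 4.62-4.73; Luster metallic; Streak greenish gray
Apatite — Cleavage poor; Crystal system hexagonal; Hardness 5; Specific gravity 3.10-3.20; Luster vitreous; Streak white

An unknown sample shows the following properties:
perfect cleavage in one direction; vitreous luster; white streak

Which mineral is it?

Perfect cleavage in one direction: only Talc, Gypsum, Azurite, Kaolinite, Graphite, Molybdenite remain.
Vitreous luster: narrows the field to Gypsum, Azurite.
White streak excludes Azurite.
Gypsum is the sole remaining match.

Gypsum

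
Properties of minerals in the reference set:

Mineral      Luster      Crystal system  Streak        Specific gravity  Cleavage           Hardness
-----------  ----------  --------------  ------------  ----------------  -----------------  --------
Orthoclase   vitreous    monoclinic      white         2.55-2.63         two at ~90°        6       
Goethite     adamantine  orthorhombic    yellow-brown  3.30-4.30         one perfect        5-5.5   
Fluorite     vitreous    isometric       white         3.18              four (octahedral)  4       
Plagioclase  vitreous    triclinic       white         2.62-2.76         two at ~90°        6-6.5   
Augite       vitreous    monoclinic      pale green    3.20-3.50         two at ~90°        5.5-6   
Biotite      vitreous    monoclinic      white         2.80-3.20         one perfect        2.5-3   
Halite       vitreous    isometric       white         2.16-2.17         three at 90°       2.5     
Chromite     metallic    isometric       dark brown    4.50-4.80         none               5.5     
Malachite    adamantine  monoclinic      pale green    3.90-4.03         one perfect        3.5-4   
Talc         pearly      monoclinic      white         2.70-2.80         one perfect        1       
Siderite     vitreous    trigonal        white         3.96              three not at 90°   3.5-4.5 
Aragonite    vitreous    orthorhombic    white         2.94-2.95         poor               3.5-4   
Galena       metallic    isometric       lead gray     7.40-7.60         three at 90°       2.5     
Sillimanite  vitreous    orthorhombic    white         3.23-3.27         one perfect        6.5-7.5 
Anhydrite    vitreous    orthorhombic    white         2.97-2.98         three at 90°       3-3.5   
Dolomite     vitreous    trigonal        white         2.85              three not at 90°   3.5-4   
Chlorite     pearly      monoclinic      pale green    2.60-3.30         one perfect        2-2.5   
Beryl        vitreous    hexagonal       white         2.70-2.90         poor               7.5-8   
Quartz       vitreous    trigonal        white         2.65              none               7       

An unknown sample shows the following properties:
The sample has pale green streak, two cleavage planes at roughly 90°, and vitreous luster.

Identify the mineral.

Augite

Pale green streak — narrows the field to Augite, Malachite, Chlorite.
Two cleavage planes at roughly 90° — Augite remains.
Vitreous luster — consistent with all remaining minerals.
Augite is the sole remaining match.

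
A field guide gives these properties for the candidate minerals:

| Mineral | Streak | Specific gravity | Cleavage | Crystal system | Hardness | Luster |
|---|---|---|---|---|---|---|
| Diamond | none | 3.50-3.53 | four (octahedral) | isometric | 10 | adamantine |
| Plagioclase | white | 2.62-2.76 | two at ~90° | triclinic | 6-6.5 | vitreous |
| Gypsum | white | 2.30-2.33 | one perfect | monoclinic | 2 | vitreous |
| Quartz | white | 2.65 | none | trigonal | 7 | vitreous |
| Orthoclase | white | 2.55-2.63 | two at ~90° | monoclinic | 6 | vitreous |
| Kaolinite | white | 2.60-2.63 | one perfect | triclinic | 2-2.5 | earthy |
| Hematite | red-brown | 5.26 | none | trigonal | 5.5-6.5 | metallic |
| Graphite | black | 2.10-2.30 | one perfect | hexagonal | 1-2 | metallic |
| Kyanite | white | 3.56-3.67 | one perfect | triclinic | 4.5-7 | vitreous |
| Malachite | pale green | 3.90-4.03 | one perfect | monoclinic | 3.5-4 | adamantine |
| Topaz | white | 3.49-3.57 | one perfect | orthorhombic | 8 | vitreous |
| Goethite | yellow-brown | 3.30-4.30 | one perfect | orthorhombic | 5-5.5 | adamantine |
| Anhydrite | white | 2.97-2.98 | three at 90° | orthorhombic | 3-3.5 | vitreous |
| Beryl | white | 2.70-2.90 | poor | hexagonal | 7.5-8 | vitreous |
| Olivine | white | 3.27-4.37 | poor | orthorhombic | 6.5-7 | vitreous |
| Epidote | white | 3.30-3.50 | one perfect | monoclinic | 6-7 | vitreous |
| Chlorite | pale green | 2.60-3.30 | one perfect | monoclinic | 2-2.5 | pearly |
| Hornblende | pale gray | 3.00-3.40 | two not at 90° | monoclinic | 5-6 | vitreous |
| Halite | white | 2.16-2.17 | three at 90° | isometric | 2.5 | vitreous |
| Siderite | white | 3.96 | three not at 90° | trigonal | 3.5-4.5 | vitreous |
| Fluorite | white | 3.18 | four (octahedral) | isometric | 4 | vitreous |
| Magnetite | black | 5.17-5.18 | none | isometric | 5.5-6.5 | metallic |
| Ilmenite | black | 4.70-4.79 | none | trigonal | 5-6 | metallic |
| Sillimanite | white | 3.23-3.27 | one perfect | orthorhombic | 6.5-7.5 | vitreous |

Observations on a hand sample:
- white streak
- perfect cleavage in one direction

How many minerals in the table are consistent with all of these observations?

White streak: narrows the field to Plagioclase, Gypsum, Quartz, Orthoclase, Kaolinite, Kyanite, Topaz, Anhydrite, Beryl, Olivine, Epidote, Halite, Siderite, Fluorite, Sillimanite.
Perfect cleavage in one direction: leaves Gypsum, Kaolinite, Kyanite, Topaz, Epidote, Sillimanite.
Consistent with every observation: Epidote, Gypsum, Kaolinite, Kyanite, Sillimanite, Topaz.
That is 6 minerals.

6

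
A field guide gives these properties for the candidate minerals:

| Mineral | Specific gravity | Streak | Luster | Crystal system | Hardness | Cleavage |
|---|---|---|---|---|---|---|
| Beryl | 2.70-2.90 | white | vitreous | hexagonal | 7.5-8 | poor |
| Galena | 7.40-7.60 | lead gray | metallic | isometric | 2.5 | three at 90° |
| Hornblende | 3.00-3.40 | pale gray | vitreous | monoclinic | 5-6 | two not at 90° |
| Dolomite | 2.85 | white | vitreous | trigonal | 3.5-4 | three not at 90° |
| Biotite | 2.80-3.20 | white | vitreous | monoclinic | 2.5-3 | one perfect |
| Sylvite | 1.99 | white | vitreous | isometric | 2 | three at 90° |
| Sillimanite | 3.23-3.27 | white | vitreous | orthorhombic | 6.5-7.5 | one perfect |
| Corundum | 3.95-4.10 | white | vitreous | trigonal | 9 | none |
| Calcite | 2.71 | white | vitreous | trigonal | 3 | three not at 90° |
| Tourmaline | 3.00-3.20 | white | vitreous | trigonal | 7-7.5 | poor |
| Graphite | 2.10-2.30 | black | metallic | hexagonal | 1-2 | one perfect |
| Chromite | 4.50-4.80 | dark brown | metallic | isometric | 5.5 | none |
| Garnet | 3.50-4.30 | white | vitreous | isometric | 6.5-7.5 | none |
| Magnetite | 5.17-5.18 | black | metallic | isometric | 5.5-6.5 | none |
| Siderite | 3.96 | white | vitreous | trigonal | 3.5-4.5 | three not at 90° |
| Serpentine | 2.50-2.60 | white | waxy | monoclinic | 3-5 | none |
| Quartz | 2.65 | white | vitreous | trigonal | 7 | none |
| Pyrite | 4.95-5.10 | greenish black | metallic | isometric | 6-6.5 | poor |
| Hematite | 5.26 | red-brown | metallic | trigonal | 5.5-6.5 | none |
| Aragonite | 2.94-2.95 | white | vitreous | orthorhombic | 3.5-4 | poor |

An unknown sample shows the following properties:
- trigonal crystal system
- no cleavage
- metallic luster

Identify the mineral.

Hematite

Trigonal crystal system — only Dolomite, Corundum, Calcite, Tourmaline, Siderite, Quartz, Hematite remain.
No cleavage — Corundum, Quartz, Hematite remain.
Metallic luster — only Hematite remains.
Only Hematite satisfies all observations.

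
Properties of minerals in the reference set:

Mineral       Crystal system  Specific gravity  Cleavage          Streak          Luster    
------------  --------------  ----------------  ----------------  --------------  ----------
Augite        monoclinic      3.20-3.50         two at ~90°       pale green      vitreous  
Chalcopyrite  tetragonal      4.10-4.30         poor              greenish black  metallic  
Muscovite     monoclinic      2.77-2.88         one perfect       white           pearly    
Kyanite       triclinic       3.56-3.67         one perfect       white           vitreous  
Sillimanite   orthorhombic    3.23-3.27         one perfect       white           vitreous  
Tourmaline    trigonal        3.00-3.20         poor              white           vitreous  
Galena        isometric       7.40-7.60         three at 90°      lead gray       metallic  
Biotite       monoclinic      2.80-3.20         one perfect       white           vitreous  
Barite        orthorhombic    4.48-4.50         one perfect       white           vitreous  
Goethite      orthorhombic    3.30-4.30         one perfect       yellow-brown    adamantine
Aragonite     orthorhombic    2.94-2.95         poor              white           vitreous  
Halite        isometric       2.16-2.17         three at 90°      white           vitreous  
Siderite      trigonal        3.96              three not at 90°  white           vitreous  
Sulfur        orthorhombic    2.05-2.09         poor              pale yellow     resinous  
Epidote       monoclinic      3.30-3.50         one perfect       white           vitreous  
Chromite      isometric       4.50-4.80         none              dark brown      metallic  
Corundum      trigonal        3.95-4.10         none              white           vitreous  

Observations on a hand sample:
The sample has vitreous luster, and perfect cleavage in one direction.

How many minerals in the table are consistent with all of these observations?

Vitreous luster excludes Chalcopyrite, Muscovite, Galena, Goethite, Sulfur, Chromite.
Perfect cleavage in one direction — narrows the field to Kyanite, Sillimanite, Biotite, Barite, Epidote.
Consistent with every observation: Barite, Biotite, Epidote, Kyanite, Sillimanite.
That is 5 minerals.

5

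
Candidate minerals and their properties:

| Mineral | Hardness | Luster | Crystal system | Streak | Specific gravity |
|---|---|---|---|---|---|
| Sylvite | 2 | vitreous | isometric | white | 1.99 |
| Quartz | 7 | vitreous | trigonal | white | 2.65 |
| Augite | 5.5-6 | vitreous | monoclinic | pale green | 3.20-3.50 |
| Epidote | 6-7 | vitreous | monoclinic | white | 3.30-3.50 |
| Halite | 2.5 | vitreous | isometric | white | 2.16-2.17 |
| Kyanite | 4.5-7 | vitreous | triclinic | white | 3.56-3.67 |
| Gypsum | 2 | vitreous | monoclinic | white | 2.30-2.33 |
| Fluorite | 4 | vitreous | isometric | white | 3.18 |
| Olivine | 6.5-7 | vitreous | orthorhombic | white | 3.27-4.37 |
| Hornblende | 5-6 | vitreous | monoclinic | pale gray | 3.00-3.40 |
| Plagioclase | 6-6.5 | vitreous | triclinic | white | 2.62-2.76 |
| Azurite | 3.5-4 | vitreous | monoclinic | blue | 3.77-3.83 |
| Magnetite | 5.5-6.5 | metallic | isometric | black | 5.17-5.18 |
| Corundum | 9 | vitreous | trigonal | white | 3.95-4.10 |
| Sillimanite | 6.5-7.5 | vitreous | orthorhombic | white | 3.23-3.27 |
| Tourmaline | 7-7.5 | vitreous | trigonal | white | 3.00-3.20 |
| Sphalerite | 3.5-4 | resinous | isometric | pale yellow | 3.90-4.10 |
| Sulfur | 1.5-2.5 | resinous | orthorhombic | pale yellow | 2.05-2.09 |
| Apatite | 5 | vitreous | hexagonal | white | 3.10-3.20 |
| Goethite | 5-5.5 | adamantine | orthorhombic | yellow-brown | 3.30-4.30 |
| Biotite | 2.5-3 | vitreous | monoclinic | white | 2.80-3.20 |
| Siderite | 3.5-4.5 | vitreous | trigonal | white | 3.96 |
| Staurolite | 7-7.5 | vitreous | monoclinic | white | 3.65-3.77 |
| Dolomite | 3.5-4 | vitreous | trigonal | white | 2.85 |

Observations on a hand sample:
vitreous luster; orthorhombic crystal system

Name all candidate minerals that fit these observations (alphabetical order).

Vitreous luster eliminates Magnetite, Sphalerite, Sulfur, Goethite.
Orthorhombic crystal system — leaves Olivine, Sillimanite.
Consistent with every observation: Olivine, Sillimanite.

Olivine, Sillimanite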